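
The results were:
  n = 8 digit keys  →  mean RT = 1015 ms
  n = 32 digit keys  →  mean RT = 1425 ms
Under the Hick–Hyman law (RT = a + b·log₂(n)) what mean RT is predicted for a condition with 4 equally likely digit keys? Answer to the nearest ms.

Solve the two-equation system in a and b:
  b = (1425 − 1015) / (log₂ 32 − log₂ 8) = 410 / (5 − 3) = 205 ms/bit
  a = 1015 − 205 × 3 = 400 ms
Then RT(4) = 400 + 205 × log₂ 4 = 400 + 205 × 2 ≈ 810.000 ms.

810 ms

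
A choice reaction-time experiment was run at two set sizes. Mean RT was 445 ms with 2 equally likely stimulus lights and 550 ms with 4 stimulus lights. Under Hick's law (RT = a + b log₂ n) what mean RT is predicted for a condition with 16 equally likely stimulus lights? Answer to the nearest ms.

With log₂ n on the abscissa the relation is linear; from the two conditions:
  b = (550 − 445) / (log₂ 4 − log₂ 2) = 105 / (2 − 1) = 105 ms/bit
  a = 445 − 105 × 1 = 340 ms
Then RT(16) = 340 + 105 × log₂ 16 = 340 + 105 × 4 ≈ 760.000 ms.

760 ms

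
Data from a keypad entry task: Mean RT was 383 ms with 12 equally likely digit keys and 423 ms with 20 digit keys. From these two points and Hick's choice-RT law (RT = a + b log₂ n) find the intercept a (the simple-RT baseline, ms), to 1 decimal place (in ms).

Slope: b = (423 − 383) / (log₂ 20 − log₂ 12) = 40/0.7370 = 54.277 ms/bit.
Intercept: a = 383 − 54.277·log₂(12) = 188.420 ms.

188.4 ms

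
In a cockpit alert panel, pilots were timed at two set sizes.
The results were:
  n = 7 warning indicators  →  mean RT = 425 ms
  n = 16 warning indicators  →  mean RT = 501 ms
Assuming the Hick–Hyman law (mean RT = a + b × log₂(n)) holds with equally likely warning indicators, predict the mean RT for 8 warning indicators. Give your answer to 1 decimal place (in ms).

437.3 ms

Fit slope and intercept:
  b = (501 − 425) / (log₂ 16 − log₂ 7) = 76 / (4 − 2.8074) = 63.724 ms/bit
  a = 425 − 63.724 × 2.8074 = 246.104 ms
Then RT(8) = 246.104 + 63.724 × log₂ 8 = 246.104 + 63.724 × 3 ≈ 437.276 ms.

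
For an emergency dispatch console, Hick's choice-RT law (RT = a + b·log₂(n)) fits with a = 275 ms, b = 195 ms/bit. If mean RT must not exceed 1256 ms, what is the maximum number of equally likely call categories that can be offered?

32

195·log₂ n ≤ 1256 − 275 = 981, giving log₂ n ≤ 5.0308 and n ≤ 32.690. The largest whole number is 32.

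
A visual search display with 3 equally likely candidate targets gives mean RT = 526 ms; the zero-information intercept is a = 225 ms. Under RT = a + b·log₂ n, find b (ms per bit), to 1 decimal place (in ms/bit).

log₂(3) = 1.5850 bits.
b = (RT − a)/log₂ n = (526 − 225) / 1.5850 = 189.910 ms/bit.

189.9 ms/bit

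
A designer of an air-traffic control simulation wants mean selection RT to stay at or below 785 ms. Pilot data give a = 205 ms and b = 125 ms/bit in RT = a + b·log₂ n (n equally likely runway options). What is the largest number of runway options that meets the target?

Information budget: (785 − 205)/125 = 4.6400 bits, so n ≤ 2^4.6400 = 24.933 → at most 24.

24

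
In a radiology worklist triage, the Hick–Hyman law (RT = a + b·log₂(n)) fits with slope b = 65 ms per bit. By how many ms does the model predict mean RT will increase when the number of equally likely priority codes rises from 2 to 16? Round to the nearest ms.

Only the slope matters, since a is common to both: ΔRT = b·log₂(n₂/n₁).
log₂(16) − log₂(2) = log₂(16/2) = log₂(8) = 3.
ΔRT = 65 × 3.0000 = 195.000 ms.

195 ms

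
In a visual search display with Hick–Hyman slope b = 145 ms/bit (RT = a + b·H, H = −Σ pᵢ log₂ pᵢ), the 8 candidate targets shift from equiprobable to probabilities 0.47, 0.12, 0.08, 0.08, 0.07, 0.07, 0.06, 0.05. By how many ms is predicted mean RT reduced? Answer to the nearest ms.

Equiprobable entropy H₀ = log₂ 8 = 3.0000 bits.
Skewed entropy H = −Σ pᵢ log₂ pᵢ = 2.4588 bits.
ΔRT = b·(H₀ − H) = 145 × 0.5412 = 78.48 ms.

78 ms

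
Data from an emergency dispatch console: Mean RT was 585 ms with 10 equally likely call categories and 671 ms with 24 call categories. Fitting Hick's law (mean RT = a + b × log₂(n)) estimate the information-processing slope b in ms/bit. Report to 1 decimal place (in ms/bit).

The slope on a log₂ axis is (671 − 585) / (4.5850 − 3.3219) = 68.090 ms/bit.

68.1 ms/bit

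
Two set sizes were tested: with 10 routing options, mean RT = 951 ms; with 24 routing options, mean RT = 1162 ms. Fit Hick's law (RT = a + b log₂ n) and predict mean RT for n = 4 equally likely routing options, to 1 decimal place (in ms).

730.2 ms

Solve the two-equation system in a and b:
  b = (1162 − 951) / (log₂ 24 − log₂ 10) = 211 / (4.5850 − 3.3219) = 167.058 ms/bit
  a = 951 − 167.058 × 3.3219 = 396.045 ms
Then RT(4) = 396.045 + 167.058 × log₂ 4 = 396.045 + 167.058 × 2 ≈ 730.161 ms.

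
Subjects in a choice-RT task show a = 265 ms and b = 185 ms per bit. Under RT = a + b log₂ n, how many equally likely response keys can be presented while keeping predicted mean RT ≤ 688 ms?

4

Set 265 + 185·log₂ n ≤ 688 → log₂ n ≤ (688 − 265)/185 = 2.2865.
So n ≤ 2^2.2865 = 4.879; the largest integer n is 4.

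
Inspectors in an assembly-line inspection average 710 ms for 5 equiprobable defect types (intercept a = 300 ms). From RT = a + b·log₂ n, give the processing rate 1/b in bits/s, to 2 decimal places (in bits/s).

5.66 bits/s

Choice component = 710 − 300 = 410 ms over log₂(5) = 2.3219 bits.
b = 410 / 2.3219 = 176.577 ms/bit, so 1/b = 5.663 bits/s.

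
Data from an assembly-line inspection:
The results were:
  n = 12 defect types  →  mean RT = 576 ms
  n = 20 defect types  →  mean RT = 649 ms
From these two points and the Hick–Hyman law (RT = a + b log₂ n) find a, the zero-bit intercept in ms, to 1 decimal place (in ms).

The slope on a log₂ axis is (649 − 576) / (4.3219 − 3.5850) = 99.055 ms/bit.
Intercept: a = 576 − 99.055·log₂(12) = 220.892 ms.

220.9 ms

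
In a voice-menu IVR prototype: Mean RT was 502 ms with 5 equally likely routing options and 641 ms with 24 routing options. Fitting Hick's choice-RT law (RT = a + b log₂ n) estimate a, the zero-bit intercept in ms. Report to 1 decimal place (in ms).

Slope: b = (641 − 502) / (log₂ 24 − log₂ 5) = 139/2.2630 = 61.422 ms/bit.
Intercept: a = 502 − 61.422·log₂(5) = 359.383 ms.

359.4 ms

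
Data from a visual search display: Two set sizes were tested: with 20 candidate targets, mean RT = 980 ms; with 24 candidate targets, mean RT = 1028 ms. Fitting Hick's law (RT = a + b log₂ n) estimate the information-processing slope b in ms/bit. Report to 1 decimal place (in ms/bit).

Slope: b = (1028 − 980) / (log₂ 24 − log₂ 20) = 48/0.2630 = 182.486 ms/bit.

182.5 ms/bit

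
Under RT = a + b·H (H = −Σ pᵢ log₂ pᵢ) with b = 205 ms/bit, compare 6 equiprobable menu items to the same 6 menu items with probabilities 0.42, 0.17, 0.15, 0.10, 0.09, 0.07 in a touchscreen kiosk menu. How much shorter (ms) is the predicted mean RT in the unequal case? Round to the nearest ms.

62 ms

The RT saving is b·ΔH. Equiprobable H₀ = log₂(6) = 2.5850 bits; with the given probabilities H = 2.2842 bits.
b·(H₀ − H) = 205 × (2.5850 − 2.2842) = 61.66 ms.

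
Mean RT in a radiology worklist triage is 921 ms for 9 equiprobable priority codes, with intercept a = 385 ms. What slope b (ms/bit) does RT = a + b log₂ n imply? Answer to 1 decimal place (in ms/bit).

b = (921 − 385) / log₂(9) = 536 / 3.1699 = 169.089 ms/bit.

169.1 ms/bit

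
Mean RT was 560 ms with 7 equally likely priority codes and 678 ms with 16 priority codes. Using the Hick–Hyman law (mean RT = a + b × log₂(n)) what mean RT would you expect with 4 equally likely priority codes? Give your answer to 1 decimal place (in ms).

480.1 ms

Solve the two-equation system in a and b:
  b = (678 − 560) / (log₂ 16 − log₂ 7) = 118 / (4 − 2.8074) = 98.940 ms/bit
  a = 560 − 98.940 × 2.8074 = 282.241 ms
Then RT(4) = 282.241 + 98.940 × log₂ 4 = 282.241 + 98.940 × 2 ≈ 480.121 ms.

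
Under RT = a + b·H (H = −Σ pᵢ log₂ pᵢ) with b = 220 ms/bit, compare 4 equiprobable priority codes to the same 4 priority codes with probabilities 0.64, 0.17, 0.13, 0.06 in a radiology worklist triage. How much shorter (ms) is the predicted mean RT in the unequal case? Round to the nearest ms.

Equiprobable entropy H₀ = log₂ 4 = 2.0000 bits.
Skewed entropy H = −Σ pᵢ log₂ pᵢ = 1.4728 bits.
ΔRT = b·(H₀ − H) = 220 × 0.5272 = 115.98 ms.

116 ms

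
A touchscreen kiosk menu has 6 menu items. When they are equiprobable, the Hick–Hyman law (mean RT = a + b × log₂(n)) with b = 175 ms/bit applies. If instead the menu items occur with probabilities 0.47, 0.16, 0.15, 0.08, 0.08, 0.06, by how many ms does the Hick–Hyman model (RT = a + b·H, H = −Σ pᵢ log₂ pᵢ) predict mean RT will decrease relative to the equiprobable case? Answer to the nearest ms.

Equiprobable entropy H₀ = log₂ 6 = 2.5850 bits.
Skewed entropy H = −Σ pᵢ log₂ pᵢ = 2.1721 bits.
ΔRT = b·(H₀ − H) = 175 × 0.4129 = 72.26 ms.

72 ms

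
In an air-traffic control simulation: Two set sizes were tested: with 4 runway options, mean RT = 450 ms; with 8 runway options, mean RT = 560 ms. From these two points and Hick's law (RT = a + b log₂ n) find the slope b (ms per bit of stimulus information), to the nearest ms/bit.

110 ms/bit

b = (RT₂ − RT₁)/(log₂ n₂ − log₂ n₁) = (560 − 450)/(3 − 2) = 110 ms/bit.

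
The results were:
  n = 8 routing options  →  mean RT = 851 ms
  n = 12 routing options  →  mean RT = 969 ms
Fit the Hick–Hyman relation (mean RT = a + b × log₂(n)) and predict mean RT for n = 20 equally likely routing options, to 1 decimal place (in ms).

Solve the two-equation system in a and b:
  b = (969 − 851) / (log₂ 12 − log₂ 8) = 118 / (3.5850 − 3) = 201.722 ms/bit
  a = 851 − 201.722 × 3 = 245.833 ms
Then RT(20) = 245.833 + 201.722 × log₂ 20 = 245.833 + 201.722 × 4.3219 ≈ 1117.662 ms.

1117.7 ms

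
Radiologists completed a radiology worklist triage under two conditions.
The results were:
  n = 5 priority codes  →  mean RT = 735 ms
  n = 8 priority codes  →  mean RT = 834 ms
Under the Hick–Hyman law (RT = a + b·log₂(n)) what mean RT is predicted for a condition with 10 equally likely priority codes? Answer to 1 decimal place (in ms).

881.0 ms

With log₂ n on the abscissa the relation is linear; from the two conditions:
  b = (834 − 735) / (log₂ 8 − log₂ 5) = 99 / (3 − 2.3219) = 146.002 ms/bit
  a = 735 − 146.002 × 2.3219 = 395.993 ms
Then RT(10) = 395.993 + 146.002 × log₂ 10 = 395.993 + 146.002 × 3.3219 ≈ 881.002 ms.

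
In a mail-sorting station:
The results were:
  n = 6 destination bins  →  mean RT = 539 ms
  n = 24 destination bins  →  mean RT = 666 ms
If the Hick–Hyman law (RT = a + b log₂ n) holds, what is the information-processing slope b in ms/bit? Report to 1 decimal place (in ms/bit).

The slope on a log₂ axis is (666 − 539) / (4.5850 − 2.5850) = 63.500 ms/bit.

63.5 ms/bit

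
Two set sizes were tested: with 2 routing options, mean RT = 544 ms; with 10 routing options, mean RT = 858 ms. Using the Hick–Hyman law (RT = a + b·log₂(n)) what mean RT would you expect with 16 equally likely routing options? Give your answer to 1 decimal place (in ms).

949.7 ms

Solve the two-equation system in a and b:
  b = (858 − 544) / (log₂ 10 − log₂ 2) = 314 / (3.3219 − 1) = 135.232 ms/bit
  a = 544 − 135.232 × 1 = 408.768 ms
Then RT(16) = 408.768 + 135.232 × log₂ 16 = 408.768 + 135.232 × 4 ≈ 949.697 ms.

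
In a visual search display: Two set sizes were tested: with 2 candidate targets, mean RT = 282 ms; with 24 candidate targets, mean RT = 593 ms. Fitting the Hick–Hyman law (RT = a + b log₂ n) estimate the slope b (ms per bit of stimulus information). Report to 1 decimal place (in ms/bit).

86.8 ms/bit

Slope: b = (593 − 282) / (log₂ 24 − log₂ 2) = 311/3.5850 = 86.751 ms/bit.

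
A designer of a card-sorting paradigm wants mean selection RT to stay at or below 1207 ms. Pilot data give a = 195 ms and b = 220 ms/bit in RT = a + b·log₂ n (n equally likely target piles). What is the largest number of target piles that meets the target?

24

Set 195 + 220·log₂ n ≤ 1207 → log₂ n ≤ (1207 − 195)/220 = 4.6000.
So n ≤ 2^4.6000 = 24.251; the largest integer n is 24.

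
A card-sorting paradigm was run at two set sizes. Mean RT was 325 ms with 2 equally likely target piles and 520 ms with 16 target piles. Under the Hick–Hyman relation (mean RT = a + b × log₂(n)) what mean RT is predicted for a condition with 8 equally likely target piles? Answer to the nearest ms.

Fit slope and intercept:
  b = (520 − 325) / (log₂ 16 − log₂ 2) = 195 / (4 − 1) = 65 ms/bit
  a = 325 − 65 × 1 = 260 ms
Then RT(8) = 260 + 65 × log₂ 8 = 260 + 65 × 3 ≈ 455.000 ms.

455 ms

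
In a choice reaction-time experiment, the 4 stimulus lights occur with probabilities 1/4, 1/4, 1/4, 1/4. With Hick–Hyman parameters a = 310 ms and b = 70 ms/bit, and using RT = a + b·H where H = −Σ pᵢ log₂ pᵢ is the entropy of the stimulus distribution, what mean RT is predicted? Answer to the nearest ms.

H = −Σ pᵢ log₂ pᵢ = 0.25·2 + 0.25·2 + 0.25·2 + 0.25·2 = 2.000 bits.
RT = 310 + 70 × 2.000 = 450.00 ms.

450 ms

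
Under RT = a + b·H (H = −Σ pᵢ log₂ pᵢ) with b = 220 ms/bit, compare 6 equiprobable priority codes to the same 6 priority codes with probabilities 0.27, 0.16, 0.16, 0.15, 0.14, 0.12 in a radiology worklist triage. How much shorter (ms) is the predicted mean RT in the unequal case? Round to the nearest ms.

The RT saving is b·ΔH. Equiprobable H₀ = log₂(6) = 2.5850 bits; with the given probabilities H = 2.5308 bits.
b·(H₀ − H) = 220 × (2.5850 − 2.5308) = 11.92 ms.

12 ms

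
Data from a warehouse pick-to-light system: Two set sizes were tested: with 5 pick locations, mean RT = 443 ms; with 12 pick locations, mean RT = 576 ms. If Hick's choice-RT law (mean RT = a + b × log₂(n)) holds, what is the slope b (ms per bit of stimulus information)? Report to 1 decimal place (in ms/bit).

105.3 ms/bit

The slope on a log₂ axis is (576 − 443) / (3.5850 − 2.3219) = 105.302 ms/bit.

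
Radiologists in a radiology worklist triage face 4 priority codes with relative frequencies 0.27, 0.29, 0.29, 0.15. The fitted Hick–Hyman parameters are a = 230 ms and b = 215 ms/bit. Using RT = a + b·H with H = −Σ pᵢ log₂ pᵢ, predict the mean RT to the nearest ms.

H = 0.27·log₂(1/0.27) + 0.29·log₂(1/0.29) + 0.29·log₂(1/0.29) + 0.15·log₂(1/0.15) = 1.9564 bits.
RT = 230 + 215 × 1.9564 = 650.62 ms.

651 ms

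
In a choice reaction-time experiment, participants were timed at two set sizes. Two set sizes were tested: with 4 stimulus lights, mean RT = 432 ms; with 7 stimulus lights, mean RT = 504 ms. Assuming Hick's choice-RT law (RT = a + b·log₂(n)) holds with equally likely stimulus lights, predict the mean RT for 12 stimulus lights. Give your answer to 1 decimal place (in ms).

573.3 ms

RT is linear in log₂ n, so two points fix the line:
  b = (504 − 432) / (log₂ 7 − log₂ 4) = 72 / (2.8074 − 2) = 89.180 ms/bit
  a = 432 − 89.180 × 2 = 253.640 ms
Then RT(12) = 253.640 + 89.180 × log₂ 12 = 253.640 + 89.180 × 3.5850 ≈ 573.347 ms.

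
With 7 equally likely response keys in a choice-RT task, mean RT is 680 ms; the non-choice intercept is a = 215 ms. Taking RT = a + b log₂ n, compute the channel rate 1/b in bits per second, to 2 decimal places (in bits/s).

6.04 bits/s

b = (680 − 215)/log₂ 7 = 465/2.8074 = 165.636 ms per bit = 0.16564 s/bit; the reciprocal is 6.037 bits/s.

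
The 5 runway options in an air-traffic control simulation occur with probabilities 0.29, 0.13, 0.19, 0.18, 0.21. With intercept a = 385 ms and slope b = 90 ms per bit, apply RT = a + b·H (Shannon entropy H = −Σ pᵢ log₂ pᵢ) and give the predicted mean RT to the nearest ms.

Entropy contributions −pᵢ log₂ pᵢ: 0.5179, 0.3826, 0.4552, 0.4453, 0.4728; sum H = 2.2739 bits.
RT = a + bH = 385 + 90·2.2739 = 589.65 ms.

590 ms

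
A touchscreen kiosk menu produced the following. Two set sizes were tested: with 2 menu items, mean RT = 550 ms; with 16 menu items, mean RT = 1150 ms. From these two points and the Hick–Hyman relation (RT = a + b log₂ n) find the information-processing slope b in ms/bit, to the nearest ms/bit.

200 ms/bit

The slope on a log₂ axis is (1150 − 550) / (4 − 1) = 200 ms/bit.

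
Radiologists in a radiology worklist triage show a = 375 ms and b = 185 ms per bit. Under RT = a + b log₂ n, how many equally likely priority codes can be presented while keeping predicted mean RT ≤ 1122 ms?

Information budget: (1122 − 375)/185 = 4.0378 bits, so n ≤ 2^4.0378 = 16.425 → at most 16.

16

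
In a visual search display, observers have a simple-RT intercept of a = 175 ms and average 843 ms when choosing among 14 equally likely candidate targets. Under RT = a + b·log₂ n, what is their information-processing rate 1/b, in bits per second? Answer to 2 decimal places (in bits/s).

b = (843 − 175)/log₂ 14 = 668/3.8074 = 175.450 ms per bit = 0.17545 s/bit; the reciprocal is 5.700 bits/s.

5.70 bits/s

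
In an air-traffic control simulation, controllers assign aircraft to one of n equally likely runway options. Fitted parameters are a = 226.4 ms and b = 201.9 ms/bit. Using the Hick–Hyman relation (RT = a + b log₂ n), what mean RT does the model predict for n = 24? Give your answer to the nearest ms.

log₂(24) = 4.5850 bits, so RT = 226.4 + 201.9 × 4.5850 ≈ 1152.104 ms.

1152 ms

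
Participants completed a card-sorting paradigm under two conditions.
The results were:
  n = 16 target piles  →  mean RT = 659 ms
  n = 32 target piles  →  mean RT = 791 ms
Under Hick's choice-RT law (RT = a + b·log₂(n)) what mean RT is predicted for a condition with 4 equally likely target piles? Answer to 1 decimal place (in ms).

Solve the two-equation system in a and b:
  b = (791 − 659) / (log₂ 32 − log₂ 16) = 132 / (5 − 4) = 132.000 ms/bit
  a = 659 − 132.000 × 4 = 131.000 ms
Then RT(4) = 131.000 + 132.000 × log₂ 4 = 131.000 + 132.000 × 2 ≈ 395.000 ms.

395.0 ms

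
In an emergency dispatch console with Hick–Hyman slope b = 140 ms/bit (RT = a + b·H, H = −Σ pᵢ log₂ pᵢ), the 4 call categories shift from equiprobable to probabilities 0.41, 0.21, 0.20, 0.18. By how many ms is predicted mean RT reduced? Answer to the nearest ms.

13 ms

The RT saving is b·ΔH. Equiprobable H₀ = log₂(4) = 2.0000 bits; with the given probabilities H = 1.9099 bits.
b·(H₀ − H) = 140 × (2.0000 − 1.9099) = 12.61 ms.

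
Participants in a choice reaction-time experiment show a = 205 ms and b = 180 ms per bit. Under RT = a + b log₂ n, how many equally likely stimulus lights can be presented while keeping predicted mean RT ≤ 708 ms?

Information budget: (708 − 205)/180 = 2.7944 bits, so n ≤ 2^2.7944 = 6.938 → at most 6.

6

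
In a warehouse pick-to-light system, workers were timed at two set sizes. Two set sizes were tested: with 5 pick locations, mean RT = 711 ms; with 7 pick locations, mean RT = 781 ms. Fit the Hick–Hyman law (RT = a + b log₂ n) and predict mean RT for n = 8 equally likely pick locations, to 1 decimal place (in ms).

808.8 ms

RT is linear in log₂ n, so two points fix the line:
  b = (781 − 711) / (log₂ 7 − log₂ 5) = 70 / (2.8074 − 2.3219) = 144.203 ms/bit
  a = 711 − 144.203 × 2.3219 = 376.171 ms
Then RT(8) = 376.171 + 144.203 × log₂ 8 = 376.171 + 144.203 × 3 ≈ 808.780 ms.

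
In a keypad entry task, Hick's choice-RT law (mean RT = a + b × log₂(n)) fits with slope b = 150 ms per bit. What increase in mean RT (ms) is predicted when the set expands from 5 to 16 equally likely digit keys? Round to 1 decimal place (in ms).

251.7 ms

Only the slope matters, since a is common to both: ΔRT = b·log₂(n₂/n₁).
log₂(16) − log₂(5) = 4 − 2.3219 = 1.6781.
ΔRT = 150 × 1.6781 = 251.711 ms.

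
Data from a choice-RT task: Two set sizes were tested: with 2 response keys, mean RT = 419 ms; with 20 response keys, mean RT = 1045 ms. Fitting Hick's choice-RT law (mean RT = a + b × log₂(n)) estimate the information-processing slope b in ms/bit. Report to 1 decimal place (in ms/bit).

188.4 ms/bit

Slope: b = (1045 − 419) / (log₂ 20 − log₂ 2) = 626/3.3219 = 188.445 ms/bit.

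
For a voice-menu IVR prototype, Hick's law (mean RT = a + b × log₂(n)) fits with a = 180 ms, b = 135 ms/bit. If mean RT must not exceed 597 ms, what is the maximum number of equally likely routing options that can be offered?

Set 180 + 135·log₂ n ≤ 597 → log₂ n ≤ (597 − 180)/135 = 3.0889.
So n ≤ 2^3.0889 = 8.508; the largest integer n is 8.

8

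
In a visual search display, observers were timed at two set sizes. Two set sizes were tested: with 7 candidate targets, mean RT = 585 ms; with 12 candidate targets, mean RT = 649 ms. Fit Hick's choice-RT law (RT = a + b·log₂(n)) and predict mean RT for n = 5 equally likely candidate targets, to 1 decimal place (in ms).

Fit slope and intercept:
  b = (649 − 585) / (log₂ 12 − log₂ 7) = 64 / (3.5850 − 2.8074) = 82.304 ms/bit
  a = 585 − 82.304 × 2.8074 = 353.944 ms
Then RT(5) = 353.944 + 82.304 × log₂ 5 = 353.944 + 82.304 × 2.3219 ≈ 545.048 ms.

545.0 ms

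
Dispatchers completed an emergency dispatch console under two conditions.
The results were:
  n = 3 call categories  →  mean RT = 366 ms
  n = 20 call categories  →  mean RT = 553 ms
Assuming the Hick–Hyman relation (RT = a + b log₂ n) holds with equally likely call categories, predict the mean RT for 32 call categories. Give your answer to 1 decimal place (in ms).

Solve the two-equation system in a and b:
  b = (553 − 366) / (log₂ 20 − log₂ 3) = 187 / (4.3219 − 1.5850) = 68.324 ms/bit
  a = 366 − 68.324 × 1.5850 = 257.709 ms
Then RT(32) = 257.709 + 68.324 × log₂ 32 = 257.709 + 68.324 × 5 ≈ 599.328 ms.

599.3 ms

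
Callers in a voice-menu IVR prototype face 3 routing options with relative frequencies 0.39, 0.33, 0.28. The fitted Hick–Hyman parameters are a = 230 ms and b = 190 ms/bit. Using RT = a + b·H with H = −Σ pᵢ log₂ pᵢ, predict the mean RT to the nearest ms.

529 ms

H = 0.39·log₂(1/0.39) + 0.33·log₂(1/0.33) + 0.28·log₂(1/0.28) = 1.5718 bits.
RT = 230 + 190 × 1.5718 = 528.65 ms.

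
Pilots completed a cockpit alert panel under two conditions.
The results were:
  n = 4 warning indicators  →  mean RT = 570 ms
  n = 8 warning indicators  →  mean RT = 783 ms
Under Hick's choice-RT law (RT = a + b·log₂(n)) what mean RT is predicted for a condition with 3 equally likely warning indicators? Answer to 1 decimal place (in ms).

481.6 ms

With log₂ n on the abscissa the relation is linear; from the two conditions:
  b = (783 − 570) / (log₂ 8 − log₂ 4) = 213 / (3 − 2) = 213.000 ms/bit
  a = 570 − 213.000 × 2 = 144.000 ms
Then RT(3) = 144.000 + 213.000 × log₂ 3 = 144.000 + 213.000 × 1.5850 ≈ 481.597 ms.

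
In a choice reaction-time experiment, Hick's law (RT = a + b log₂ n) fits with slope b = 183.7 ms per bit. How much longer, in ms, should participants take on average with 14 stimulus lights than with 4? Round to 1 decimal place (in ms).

ΔRT = (a + b log₂ n₂) − (a + b log₂ n₁) = b·(log₂ n₂ − log₂ n₁).
log₂(14) − log₂(4) = 3.8074 − 2 = 1.8074.
ΔRT = 183.7 × 1.8074 = 332.011 ms.

332.0 ms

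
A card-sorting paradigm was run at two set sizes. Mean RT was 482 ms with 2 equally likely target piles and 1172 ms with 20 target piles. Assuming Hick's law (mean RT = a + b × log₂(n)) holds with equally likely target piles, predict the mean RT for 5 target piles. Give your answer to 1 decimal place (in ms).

756.6 ms

RT is linear in log₂ n, so two points fix the line:
  b = (1172 − 482) / (log₂ 20 − log₂ 2) = 690 / (4.3219 − 1) = 207.711 ms/bit
  a = 482 − 207.711 × 1 = 274.289 ms
Then RT(5) = 274.289 + 207.711 × log₂ 5 = 274.289 + 207.711 × 2.3219 ≈ 756.579 ms.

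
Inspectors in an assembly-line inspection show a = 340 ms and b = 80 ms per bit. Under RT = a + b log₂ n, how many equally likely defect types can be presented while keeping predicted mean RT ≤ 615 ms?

Set 340 + 80·log₂ n ≤ 615 → log₂ n ≤ (615 − 340)/80 = 3.4375.
So n ≤ 2^3.4375 = 10.834; the largest integer n is 10.

10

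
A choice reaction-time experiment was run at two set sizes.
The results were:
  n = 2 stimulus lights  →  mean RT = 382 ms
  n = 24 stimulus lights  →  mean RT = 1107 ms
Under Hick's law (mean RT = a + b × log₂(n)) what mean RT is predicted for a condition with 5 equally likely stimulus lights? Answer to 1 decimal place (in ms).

Fit slope and intercept:
  b = (1107 − 382) / (log₂ 24 − log₂ 2) = 725 / (4.5850 − 1) = 202.234 ms/bit
  a = 382 − 202.234 × 1 = 179.766 ms
Then RT(5) = 179.766 + 202.234 × log₂ 5 = 179.766 + 202.234 × 2.3219 ≈ 649.338 ms.

649.3 ms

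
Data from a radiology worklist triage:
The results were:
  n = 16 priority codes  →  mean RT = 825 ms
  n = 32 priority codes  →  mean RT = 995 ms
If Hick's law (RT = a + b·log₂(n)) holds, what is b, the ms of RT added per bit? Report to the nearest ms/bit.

170 ms/bit

b = (RT₂ − RT₁)/(log₂ n₂ − log₂ n₁) = (995 − 825)/(5 − 4) = 170 ms/bit.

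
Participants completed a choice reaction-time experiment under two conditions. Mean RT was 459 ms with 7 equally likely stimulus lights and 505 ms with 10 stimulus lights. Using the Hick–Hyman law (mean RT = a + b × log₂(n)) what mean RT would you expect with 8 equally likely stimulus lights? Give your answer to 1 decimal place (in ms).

With log₂ n on the abscissa the relation is linear; from the two conditions:
  b = (505 − 459) / (log₂ 10 − log₂ 7) = 46 / (3.3219 − 2.8074) = 89.394 ms/bit
  a = 459 − 89.394 × 2.8074 = 208.038 ms
Then RT(8) = 208.038 + 89.394 × log₂ 8 = 208.038 + 89.394 × 3 ≈ 476.221 ms.

476.2 ms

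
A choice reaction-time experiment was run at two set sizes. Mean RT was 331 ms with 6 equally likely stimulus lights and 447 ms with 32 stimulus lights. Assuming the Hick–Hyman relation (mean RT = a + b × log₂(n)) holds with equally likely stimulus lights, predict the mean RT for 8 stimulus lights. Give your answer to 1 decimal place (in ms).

350.9 ms

With log₂ n on the abscissa the relation is linear; from the two conditions:
  b = (447 − 331) / (log₂ 32 − log₂ 6) = 116 / (5 − 2.5850) = 48.032 ms/bit
  a = 331 − 48.032 × 2.5850 = 206.838 ms
Then RT(8) = 206.838 + 48.032 × log₂ 8 = 206.838 + 48.032 × 3 ≈ 350.935 ms.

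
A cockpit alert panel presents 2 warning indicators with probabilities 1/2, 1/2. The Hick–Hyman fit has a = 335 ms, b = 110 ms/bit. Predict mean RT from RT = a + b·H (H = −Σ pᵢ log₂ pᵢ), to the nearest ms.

Each term −pᵢ log₂ pᵢ: 0.5·1 + 0.5·1; summed, H = 1.000 bits.
Mean RT = a + bH = 335 + 110·1.000 = 445.00 ms.

445 ms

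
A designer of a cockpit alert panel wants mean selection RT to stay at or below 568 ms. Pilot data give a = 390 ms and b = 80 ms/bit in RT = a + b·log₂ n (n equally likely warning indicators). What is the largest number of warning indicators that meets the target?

Set 390 + 80·log₂ n ≤ 568 → log₂ n ≤ (568 − 390)/80 = 2.2250.
So n ≤ 2^2.2250 = 4.675; the largest integer n is 4.

4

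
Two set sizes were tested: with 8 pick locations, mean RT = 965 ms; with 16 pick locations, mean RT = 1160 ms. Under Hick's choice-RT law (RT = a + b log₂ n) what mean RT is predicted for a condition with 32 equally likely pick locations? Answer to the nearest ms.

1355 ms

RT is linear in log₂ n, so two points fix the line:
  b = (1160 − 965) / (log₂ 16 − log₂ 8) = 195 / (4 − 3) = 195 ms/bit
  a = 965 − 195 × 3 = 380 ms
Then RT(32) = 380 + 195 × log₂ 32 = 380 + 195 × 5 ≈ 1355.000 ms.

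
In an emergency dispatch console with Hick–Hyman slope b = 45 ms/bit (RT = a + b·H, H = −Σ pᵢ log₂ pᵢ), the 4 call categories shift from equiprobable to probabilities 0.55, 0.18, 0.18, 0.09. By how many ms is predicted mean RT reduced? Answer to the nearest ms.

15 ms

The RT saving is b·ΔH. Equiprobable H₀ = log₂(4) = 2.0000 bits; with the given probabilities H = 1.6776 bits.
b·(H₀ − H) = 45 × (2.0000 − 1.6776) = 14.51 ms.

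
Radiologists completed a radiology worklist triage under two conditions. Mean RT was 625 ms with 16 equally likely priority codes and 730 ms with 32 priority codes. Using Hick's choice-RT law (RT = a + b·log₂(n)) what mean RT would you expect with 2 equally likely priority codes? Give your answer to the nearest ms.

310 ms

With log₂ n on the abscissa the relation is linear; from the two conditions:
  b = (730 − 625) / (log₂ 32 − log₂ 16) = 105 / (5 − 4) = 105 ms/bit
  a = 625 − 105 × 4 = 205 ms
Then RT(2) = 205 + 105 × log₂ 2 = 205 + 105 × 1 ≈ 310.000 ms.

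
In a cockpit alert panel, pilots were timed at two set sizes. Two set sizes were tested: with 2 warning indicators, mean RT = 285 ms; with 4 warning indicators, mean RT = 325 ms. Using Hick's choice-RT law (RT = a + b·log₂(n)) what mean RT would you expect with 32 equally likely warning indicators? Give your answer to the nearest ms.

RT is linear in log₂ n, so two points fix the line:
  b = (325 − 285) / (log₂ 4 − log₂ 2) = 40 / (2 − 1) = 40 ms/bit
  a = 285 − 40 × 1 = 245 ms
Then RT(32) = 245 + 40 × log₂ 32 = 245 + 40 × 5 ≈ 445.000 ms.

445 ms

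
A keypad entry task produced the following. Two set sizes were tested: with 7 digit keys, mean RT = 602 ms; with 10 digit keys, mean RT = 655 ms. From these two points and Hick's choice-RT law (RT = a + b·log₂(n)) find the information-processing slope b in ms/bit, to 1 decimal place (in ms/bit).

b = (RT₂ − RT₁)/(log₂ n₂ − log₂ n₁) = (655 − 602)/(3.3219 − 2.8074) = 102.998 ms/bit.

103.0 ms/bit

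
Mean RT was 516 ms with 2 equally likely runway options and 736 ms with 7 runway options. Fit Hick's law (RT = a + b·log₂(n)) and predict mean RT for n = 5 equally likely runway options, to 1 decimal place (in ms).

With log₂ n on the abscissa the relation is linear; from the two conditions:
  b = (736 − 516) / (log₂ 7 − log₂ 2) = 220 / (2.8074 − 1) = 121.725 ms/bit
  a = 516 − 121.725 × 1 = 394.275 ms
Then RT(5) = 394.275 + 121.725 × log₂ 5 = 394.275 + 121.725 × 2.3219 ≈ 676.911 ms.

676.9 ms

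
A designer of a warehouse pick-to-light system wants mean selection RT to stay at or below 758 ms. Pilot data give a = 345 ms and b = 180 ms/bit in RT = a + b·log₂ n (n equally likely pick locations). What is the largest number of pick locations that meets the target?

4

Information budget: (758 − 345)/180 = 2.2944 bits, so n ≤ 2^2.2944 = 4.906 → at most 4.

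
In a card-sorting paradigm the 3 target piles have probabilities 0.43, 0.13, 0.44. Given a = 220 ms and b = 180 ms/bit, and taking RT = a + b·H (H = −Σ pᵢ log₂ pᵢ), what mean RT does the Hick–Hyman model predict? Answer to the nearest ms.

Entropy contributions −pᵢ log₂ pᵢ: 0.5236, 0.3826, 0.5211; sum H = 1.4274 bits.
RT = a + bH = 220 + 180·1.4274 = 476.92 ms.

477 ms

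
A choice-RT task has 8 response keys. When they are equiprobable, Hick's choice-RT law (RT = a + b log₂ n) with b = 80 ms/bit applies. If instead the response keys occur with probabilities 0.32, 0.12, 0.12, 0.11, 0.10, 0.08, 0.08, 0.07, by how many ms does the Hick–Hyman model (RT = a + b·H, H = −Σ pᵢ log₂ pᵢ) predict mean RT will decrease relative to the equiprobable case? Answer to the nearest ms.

The RT saving is b·ΔH. Equiprobable H₀ = log₂(8) = 3.0000 bits; with the given probabilities H = 2.7942 bits.
b·(H₀ − H) = 80 × (3.0000 − 2.7942) = 16.46 ms.

16 ms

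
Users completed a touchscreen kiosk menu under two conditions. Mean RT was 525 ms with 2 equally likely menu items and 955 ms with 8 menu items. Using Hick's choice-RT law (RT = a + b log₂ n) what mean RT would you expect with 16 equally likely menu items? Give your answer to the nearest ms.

Solve the two-equation system in a and b:
  b = (955 − 525) / (log₂ 8 − log₂ 2) = 430 / (3 − 1) = 215 ms/bit
  a = 525 − 215 × 1 = 310 ms
Then RT(16) = 310 + 215 × log₂ 16 = 310 + 215 × 4 ≈ 1170.000 ms.

1170 ms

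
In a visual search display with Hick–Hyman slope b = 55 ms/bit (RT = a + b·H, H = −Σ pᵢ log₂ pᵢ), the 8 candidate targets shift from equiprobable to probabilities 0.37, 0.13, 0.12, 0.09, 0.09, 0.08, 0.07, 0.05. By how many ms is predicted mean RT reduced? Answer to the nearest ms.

17 ms

The RT saving is b·ΔH. Equiprobable H₀ = log₂(8) = 3.0000 bits; with the given probabilities H = 2.6819 bits.
b·(H₀ − H) = 55 × (3.0000 − 2.6819) = 17.50 ms.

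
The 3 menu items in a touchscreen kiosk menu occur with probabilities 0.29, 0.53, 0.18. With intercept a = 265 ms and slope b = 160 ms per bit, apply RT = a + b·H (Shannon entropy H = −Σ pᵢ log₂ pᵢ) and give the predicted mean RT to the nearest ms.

497 ms

H = 0.29·log₂(1/0.29) + 0.53·log₂(1/0.53) + 0.18·log₂(1/0.18) = 1.4487 bits.
RT = 265 + 160 × 1.4487 = 496.79 ms.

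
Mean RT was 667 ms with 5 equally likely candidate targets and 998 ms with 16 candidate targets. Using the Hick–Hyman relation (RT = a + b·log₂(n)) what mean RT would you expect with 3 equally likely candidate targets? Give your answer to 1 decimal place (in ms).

With log₂ n on the abscissa the relation is linear; from the two conditions:
  b = (998 − 667) / (log₂ 16 − log₂ 5) = 331 / (4 − 2.3219) = 197.250 ms/bit
  a = 667 − 197.250 × 2.3219 = 208.999 ms
Then RT(3) = 208.999 + 197.250 × log₂ 3 = 208.999 + 197.250 × 1.5850 ≈ 521.633 ms.

521.6 ms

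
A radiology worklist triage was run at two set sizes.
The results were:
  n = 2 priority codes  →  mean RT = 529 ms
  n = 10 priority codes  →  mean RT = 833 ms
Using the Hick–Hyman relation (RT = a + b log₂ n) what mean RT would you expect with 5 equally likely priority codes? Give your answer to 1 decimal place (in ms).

Fit slope and intercept:
  b = (833 − 529) / (log₂ 10 − log₂ 2) = 304 / (3.3219 − 1) = 130.926 ms/bit
  a = 529 − 130.926 × 1 = 398.074 ms
Then RT(5) = 398.074 + 130.926 × log₂ 5 = 398.074 + 130.926 × 2.3219 ≈ 702.074 ms.

702.1 ms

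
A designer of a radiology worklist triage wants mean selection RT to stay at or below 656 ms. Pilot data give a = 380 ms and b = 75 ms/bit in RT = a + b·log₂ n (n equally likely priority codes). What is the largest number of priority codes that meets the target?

75·log₂ n ≤ 656 − 380 = 276, giving log₂ n ≤ 3.6800 and n ≤ 12.817. The largest whole number is 12.

12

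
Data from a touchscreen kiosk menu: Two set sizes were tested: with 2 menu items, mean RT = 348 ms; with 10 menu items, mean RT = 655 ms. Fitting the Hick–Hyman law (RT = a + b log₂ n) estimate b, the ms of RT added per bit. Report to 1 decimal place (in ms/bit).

132.2 ms/bit

Slope: b = (655 − 348) / (log₂ 10 − log₂ 2) = 307/2.3219 = 132.218 ms/bit.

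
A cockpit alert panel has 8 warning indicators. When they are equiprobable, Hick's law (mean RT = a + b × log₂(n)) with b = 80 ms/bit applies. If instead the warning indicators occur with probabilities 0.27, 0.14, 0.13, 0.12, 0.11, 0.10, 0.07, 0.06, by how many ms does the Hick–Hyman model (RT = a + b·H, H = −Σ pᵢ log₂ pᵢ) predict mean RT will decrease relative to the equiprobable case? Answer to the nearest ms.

12 ms

Equiprobable entropy H₀ = log₂ 8 = 3.0000 bits.
Skewed entropy H = −Σ pᵢ log₂ pᵢ = 2.8514 bits.
ΔRT = b·(H₀ − H) = 80 × 0.1486 = 11.89 ms.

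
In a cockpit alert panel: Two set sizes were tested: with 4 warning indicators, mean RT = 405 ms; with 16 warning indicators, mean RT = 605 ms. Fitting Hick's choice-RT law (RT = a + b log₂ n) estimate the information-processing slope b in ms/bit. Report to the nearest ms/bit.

b = (RT₂ − RT₁)/(log₂ n₂ − log₂ n₁) = (605 − 405)/(4 − 2) = 100 ms/bit.

100 ms/bit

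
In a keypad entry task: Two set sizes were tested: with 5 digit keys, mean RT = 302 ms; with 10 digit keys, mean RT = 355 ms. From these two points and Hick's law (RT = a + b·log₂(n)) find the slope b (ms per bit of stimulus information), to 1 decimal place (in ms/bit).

53.0 ms/bit

The slope on a log₂ axis is (355 − 302) / (3.3219 − 2.3219) = 53.000 ms/bit.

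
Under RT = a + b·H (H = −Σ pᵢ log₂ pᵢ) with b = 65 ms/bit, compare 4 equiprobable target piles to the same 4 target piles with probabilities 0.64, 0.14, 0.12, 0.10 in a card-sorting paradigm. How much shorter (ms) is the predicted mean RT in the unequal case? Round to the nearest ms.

32 ms

Equiprobable entropy H₀ = log₂ 4 = 2.0000 bits.
Skewed entropy H = −Σ pᵢ log₂ pᵢ = 1.5084 bits.
ΔRT = b·(H₀ − H) = 65 × 0.4916 = 31.95 ms.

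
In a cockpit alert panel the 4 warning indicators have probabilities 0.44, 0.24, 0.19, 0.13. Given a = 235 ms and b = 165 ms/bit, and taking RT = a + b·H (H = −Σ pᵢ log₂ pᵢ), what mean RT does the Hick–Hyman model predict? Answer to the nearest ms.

541 ms

H = 0.44·log₂(1/0.44) + 0.24·log₂(1/0.24) + 0.19·log₂(1/0.19) + 0.13·log₂(1/0.13) = 1.8532 bits.
RT = 235 + 165 × 1.8532 = 540.77 ms.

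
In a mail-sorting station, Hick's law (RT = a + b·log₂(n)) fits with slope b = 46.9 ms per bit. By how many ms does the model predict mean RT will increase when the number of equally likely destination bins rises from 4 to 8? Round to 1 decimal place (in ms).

ΔRT = (a + b log₂ n₂) − (a + b log₂ n₁) = b·(log₂ n₂ − log₂ n₁).
log₂(8) − log₂(4) = log₂(8/4) = log₂(2) = 1.
ΔRT = 46.9 × 1.0000 = 46.900 ms.

46.9 ms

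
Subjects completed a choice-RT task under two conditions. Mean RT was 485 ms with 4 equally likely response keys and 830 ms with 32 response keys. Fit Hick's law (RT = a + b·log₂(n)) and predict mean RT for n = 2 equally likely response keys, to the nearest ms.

With log₂ n on the abscissa the relation is linear; from the two conditions:
  b = (830 − 485) / (log₂ 32 − log₂ 4) = 345 / (5 − 2) = 115 ms/bit
  a = 485 − 115 × 2 = 255 ms
Then RT(2) = 255 + 115 × log₂ 2 = 255 + 115 × 1 ≈ 370.000 ms.

370 ms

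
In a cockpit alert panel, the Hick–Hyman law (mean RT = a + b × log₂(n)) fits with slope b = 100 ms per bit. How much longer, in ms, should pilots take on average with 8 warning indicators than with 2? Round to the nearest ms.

ΔRT = (a + b log₂ n₂) − (a + b log₂ n₁) = b·(log₂ n₂ − log₂ n₁).
log₂(8) − log₂(2) = log₂(8/2) = log₂(4) = 2.
ΔRT = 100 × 2.0000 = 200.000 ms.

200 ms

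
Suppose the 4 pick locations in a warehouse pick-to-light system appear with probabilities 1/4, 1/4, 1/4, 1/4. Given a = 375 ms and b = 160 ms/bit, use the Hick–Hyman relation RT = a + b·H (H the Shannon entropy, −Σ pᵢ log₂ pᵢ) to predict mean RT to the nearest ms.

695 ms

H = −Σ pᵢ log₂ pᵢ = 0.25·2 + 0.25·2 + 0.25·2 + 0.25·2 = 2.000 bits.
RT = 375 + 160 × 2.000 = 695.00 ms.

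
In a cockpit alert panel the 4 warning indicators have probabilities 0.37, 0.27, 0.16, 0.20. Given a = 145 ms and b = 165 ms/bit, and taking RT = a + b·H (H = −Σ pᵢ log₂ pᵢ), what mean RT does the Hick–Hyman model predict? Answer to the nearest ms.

Entropy contributions −pᵢ log₂ pᵢ: 0.5307, 0.5100, 0.4230, 0.4644; sum H = 1.9282 bits.
RT = a + bH = 145 + 165·1.9282 = 463.15 ms.

463 ms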